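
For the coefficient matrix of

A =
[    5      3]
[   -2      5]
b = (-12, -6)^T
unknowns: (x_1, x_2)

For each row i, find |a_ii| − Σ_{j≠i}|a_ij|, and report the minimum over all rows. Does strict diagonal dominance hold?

2

row 1: |5| − (3) = 2
row 2: |5| − (2) = 3
minimum over rows = 2 → strictly diagonally dominant (convergence guaranteed)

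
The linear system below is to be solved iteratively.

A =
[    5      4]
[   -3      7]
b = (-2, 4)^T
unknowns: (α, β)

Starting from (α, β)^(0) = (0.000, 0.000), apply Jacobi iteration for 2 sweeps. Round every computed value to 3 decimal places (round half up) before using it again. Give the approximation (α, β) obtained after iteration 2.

(-0.857, 0.400)

Iteration 1:
  α = (-2 - (4)·0.000) / (5) = -0.400
  β = (4 - (-3)·0.000) / (7) = 0.571
Iteration 2:
  α = (-2 - (4)·0.571) / (5) = -0.857
  β = (4 - (-3)·-0.400) / (7) = 0.400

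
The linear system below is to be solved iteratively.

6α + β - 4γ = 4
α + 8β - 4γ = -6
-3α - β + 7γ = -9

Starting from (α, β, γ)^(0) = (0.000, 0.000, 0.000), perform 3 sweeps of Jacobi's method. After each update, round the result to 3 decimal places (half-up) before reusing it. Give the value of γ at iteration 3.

-1.525

Iteration 1:
  α = (4 - (1)·0.000 - (-4)·0.000) / (6) = 0.667
  β = (-6 - (1)·0.000 - (-4)·0.000) / (8) = -0.750
  γ = (-9 - (-3)·0.000 - (-1)·0.000) / (7) = -1.286
Iteration 2:
  α = (4 - (1)·-0.750 - (-4)·-1.286) / (6) = -0.066
  β = (-6 - (1)·0.667 - (-4)·-1.286) / (8) = -1.476
  γ = (-9 - (-3)·0.667 - (-1)·-0.750) / (7) = -1.107
Iteration 3:
  α = (4 - (1)·-1.476 - (-4)·-1.107) / (6) = 0.175
  β = (-6 - (1)·-0.066 - (-4)·-1.107) / (8) = -1.295
  γ = (-9 - (-3)·-0.066 - (-1)·-1.476) / (7) = -1.525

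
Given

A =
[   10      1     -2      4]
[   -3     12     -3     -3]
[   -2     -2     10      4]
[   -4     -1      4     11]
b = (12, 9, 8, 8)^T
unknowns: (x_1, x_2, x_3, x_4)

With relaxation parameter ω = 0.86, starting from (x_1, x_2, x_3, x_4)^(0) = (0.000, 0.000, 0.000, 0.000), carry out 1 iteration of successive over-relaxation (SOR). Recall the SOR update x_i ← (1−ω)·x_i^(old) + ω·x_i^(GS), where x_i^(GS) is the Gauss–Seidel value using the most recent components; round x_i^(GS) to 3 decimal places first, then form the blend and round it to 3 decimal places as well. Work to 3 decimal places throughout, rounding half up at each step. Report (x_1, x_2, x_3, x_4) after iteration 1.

Iteration 1:
  x_1: GS value = (12 - (1)·0.000 - (-2)·0.000 - (4)·0.000) / (10) = 1.200;  x_1 ← (1−ω)·0.000 + ω·1.200 = 1.032
  x_2: GS value = (9 - (-3)·1.032 - (-3)·0.000 - (-3)·0.000) / (12) = 1.008;  x_2 ← (1−ω)·0.000 + ω·1.008 = 0.867
  x_3: GS value = (8 - (-2)·1.032 - (-2)·0.867 - (4)·0.000) / (10) = 1.180;  x_3 ← (1−ω)·0.000 + ω·1.180 = 1.015
  x_4: GS value = (8 - (-4)·1.032 - (-1)·0.867 - (4)·1.015) / (11) = 0.812;  x_4 ← (1−ω)·0.000 + ω·0.812 = 0.698

(1.032, 0.867, 1.015, 0.698)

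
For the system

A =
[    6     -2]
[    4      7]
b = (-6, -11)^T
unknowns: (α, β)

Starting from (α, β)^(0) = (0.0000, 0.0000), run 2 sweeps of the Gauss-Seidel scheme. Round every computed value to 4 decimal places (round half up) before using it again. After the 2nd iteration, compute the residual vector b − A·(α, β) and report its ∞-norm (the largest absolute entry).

Iteration 1:
  α = (-6 - (-2)·0.0000) / (6) = -1.0000
  β = (-11 - (4)·-1.0000) / (7) = -1.0000
Iteration 2:
  α = (-6 - (-2)·-1.0000) / (6) = -1.3333
  β = (-11 - (4)·-1.3333) / (7) = -0.8095
Residual b − A·x = (0.3808, -0.0003); ∞-norm = 0.3808

0.3808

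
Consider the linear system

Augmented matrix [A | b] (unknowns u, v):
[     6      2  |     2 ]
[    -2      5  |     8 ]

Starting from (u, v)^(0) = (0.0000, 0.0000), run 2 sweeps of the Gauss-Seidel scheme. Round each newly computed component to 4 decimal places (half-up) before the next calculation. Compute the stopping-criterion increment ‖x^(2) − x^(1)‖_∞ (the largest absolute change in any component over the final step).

0.5777

Iteration 1:
  u = (2 - (2)·0.0000) / (6) = 0.3333
  v = (8 - (-2)·0.3333) / (5) = 1.7333
Iteration 2:
  u = (2 - (2)·1.7333) / (6) = -0.2444
  v = (8 - (-2)·-0.2444) / (5) = 1.5022
Change: (-0.5777, -0.2311) → max |·| = 0.5777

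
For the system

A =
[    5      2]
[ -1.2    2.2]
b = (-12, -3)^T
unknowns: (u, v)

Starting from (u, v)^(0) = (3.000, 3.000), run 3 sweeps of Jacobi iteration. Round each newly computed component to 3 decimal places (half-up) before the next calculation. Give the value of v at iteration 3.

-2.732

Iteration 1:
  u = (-12 - (2)·3.000) / (5) = -3.600
  v = (-3 - (-1.2)·3.000) / (2.2) = 0.273
Iteration 2:
  u = (-12 - (2)·0.273) / (5) = -2.509
  v = (-3 - (-1.2)·-3.600) / (2.2) = -3.327
Iteration 3:
  u = (-12 - (2)·-3.327) / (5) = -1.069
  v = (-3 - (-1.2)·-2.509) / (2.2) = -2.732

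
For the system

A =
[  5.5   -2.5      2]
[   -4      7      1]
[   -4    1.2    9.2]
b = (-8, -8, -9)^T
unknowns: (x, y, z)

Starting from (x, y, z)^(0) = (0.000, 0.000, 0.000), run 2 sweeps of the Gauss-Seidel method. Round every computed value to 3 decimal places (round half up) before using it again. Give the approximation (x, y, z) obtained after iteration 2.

(-1.860, -2.012, -1.525)

Iteration 1:
  x = (-8 - (-2.5)·0.000 - (2)·0.000) / (5.5) = -1.455
  y = (-8 - (-4)·-1.455 - (1)·0.000) / (7) = -1.974
  z = (-9 - (-4)·-1.455 - (1.2)·-1.974) / (9.2) = -1.353
Iteration 2:
  x = (-8 - (-2.5)·-1.974 - (2)·-1.353) / (5.5) = -1.860
  y = (-8 - (-4)·-1.860 - (1)·-1.353) / (7) = -2.012
  z = (-9 - (-4)·-1.860 - (1.2)·-2.012) / (9.2) = -1.525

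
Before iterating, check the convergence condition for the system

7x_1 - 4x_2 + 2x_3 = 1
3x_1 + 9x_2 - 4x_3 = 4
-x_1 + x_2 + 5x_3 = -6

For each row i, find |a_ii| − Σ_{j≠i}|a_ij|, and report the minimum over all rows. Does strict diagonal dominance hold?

1

row 1: |7| − (4+2) = 1
row 2: |9| − (3+4) = 2
row 3: |5| − (1+1) = 3
minimum over rows = 1 → strictly diagonally dominant (convergence guaranteed)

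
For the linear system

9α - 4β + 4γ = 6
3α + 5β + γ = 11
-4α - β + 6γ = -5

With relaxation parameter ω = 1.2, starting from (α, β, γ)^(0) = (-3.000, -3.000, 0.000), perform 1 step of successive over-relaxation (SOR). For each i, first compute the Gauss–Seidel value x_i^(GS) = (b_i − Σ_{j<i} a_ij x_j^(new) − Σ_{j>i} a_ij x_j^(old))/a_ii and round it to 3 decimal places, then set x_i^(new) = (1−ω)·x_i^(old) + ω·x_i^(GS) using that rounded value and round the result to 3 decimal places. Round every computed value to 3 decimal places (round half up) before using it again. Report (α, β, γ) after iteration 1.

Iteration 1:
  α: GS value = (6 - (-4)·-3.000 - (4)·0.000) / (9) = -0.667;  α ← (1−ω)·-3.000 + ω·-0.667 = -0.200
  β: GS value = (11 - (3)·-0.200 - (1)·0.000) / (5) = 2.320;  β ← (1−ω)·-3.000 + ω·2.320 = 3.384
  γ: GS value = (-5 - (-4)·-0.200 - (-1)·3.384) / (6) = -0.403;  γ ← (1−ω)·0.000 + ω·-0.403 = -0.484

(-0.200, 3.384, -0.484)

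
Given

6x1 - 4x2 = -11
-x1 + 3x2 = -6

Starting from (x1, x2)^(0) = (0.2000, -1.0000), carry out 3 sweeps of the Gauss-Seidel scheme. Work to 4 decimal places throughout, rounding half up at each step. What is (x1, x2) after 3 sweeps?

Iteration 1:
  x1 = (-11 - (-4)·-1.0000) / (6) = -2.5000
  x2 = (-6 - (-1)·-2.5000) / (3) = -2.8333
Iteration 2:
  x1 = (-11 - (-4)·-2.8333) / (6) = -3.7222
  x2 = (-6 - (-1)·-3.7222) / (3) = -3.2407
Iteration 3:
  x1 = (-11 - (-4)·-3.2407) / (6) = -3.9938
  x2 = (-6 - (-1)·-3.9938) / (3) = -3.3313

(-3.9938, -3.3313)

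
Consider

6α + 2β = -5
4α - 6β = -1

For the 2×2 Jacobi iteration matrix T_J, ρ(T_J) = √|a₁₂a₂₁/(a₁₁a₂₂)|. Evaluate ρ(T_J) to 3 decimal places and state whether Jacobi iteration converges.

a₁₂a₂₁/(a₁₁a₂₂) = (2)·(4) / ((6)·(-6)) = -0.222222
ρ = √|-0.222222| = √0.222222 = 0.471
ρ < 1, so Jacobi converges

0.471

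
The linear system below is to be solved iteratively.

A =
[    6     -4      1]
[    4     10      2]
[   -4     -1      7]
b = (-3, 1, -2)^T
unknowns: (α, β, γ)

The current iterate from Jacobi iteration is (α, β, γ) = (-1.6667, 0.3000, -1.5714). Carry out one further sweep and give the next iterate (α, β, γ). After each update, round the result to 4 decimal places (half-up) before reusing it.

(-0.0381, 1.0810, -1.1953)

One sweep:
  α = (-3 - (-4)·0.3000 - (1)·-1.5714) / (6) = -0.0381
  β = (1 - (4)·-1.6667 - (2)·-1.5714) / (10) = 1.0810
  γ = (-2 - (-4)·-1.6667 - (-1)·0.3000) / (7) = -1.1953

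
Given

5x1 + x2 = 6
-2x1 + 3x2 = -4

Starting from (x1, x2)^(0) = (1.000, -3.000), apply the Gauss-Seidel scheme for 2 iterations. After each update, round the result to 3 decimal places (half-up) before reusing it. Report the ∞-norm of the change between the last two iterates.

0.573

Iteration 1:
  x1 = (6 - (1)·-3.000) / (5) = 1.800
  x2 = (-4 - (-2)·1.800) / (3) = -0.133
Iteration 2:
  x1 = (6 - (1)·-0.133) / (5) = 1.227
  x2 = (-4 - (-2)·1.227) / (3) = -0.515
Change: (-0.573, -0.382) → max |·| = 0.573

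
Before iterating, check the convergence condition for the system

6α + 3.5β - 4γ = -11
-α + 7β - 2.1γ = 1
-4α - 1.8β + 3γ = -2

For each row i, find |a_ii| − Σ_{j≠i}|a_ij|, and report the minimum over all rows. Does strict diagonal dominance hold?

row 1: |6| − (3.5+4) = -1.5
row 2: |7| − (1+2.1) = 3.9
row 3: |3| − (4+1.8) = -2.8
minimum over rows = -2.8 → not strictly diagonally dominant

-2.8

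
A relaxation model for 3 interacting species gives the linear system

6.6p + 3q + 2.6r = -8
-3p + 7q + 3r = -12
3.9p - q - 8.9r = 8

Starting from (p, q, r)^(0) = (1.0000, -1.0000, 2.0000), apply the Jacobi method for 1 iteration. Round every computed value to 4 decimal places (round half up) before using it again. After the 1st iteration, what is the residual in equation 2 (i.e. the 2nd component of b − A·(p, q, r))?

Iteration 1:
  p = (-8 - (3)·-1.0000 - (2.6)·2.0000) / (6.6) = -1.5455
  q = (-12 - (-3)·1.0000 - (3)·2.0000) / (7) = -2.1429
  r = (8 - (3.9)·1.0000 - (-1)·-1.0000) / (-8.9) = -0.3483
Residual b − A·x = (9.5346, -0.5913, 8.7847)

-0.5913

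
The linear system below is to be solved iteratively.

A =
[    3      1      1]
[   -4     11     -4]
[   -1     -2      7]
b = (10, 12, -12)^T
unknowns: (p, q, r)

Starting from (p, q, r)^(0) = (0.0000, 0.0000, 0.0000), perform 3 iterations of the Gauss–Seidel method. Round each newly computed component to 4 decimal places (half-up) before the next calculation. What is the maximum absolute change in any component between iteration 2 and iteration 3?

Iteration 1:
  p = (10 - (1)·0.0000 - (1)·0.0000) / (3) = 3.3333
  q = (12 - (-4)·3.3333 - (-4)·0.0000) / (11) = 2.3030
  r = (-12 - (-1)·3.3333 - (-2)·2.3030) / (7) = -0.5801
Iteration 2:
  p = (10 - (1)·2.3030 - (1)·-0.5801) / (3) = 2.7590
  q = (12 - (-4)·2.7590 - (-4)·-0.5801) / (11) = 1.8832
  r = (-12 - (-1)·2.7590 - (-2)·1.8832) / (7) = -0.7821
Iteration 3:
  p = (10 - (1)·1.8832 - (1)·-0.7821) / (3) = 2.9663
  q = (12 - (-4)·2.9663 - (-4)·-0.7821) / (11) = 1.8852
  r = (-12 - (-1)·2.9663 - (-2)·1.8852) / (7) = -0.7519
Change: (0.2073, 0.0020, 0.0302) → max |·| = 0.2073

0.2073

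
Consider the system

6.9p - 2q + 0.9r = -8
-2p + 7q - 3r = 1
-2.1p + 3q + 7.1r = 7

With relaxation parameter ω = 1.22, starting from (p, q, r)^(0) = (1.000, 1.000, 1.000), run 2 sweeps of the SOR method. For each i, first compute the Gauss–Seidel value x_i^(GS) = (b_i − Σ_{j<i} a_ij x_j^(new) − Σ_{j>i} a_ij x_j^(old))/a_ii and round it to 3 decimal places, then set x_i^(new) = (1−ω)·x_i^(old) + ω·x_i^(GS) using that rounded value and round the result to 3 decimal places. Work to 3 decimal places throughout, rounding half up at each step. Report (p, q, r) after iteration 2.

(-1.183, 0.016, 0.662)

Iteration 1:
  p: GS value = (-8 - (-2)·1.000 - (0.9)·1.000) / (6.9) = -1.000;  p ← (1−ω)·1.000 + ω·-1.000 = -1.440
  q: GS value = (1 - (-2)·-1.440 - (-3)·1.000) / (7) = 0.160;  q ← (1−ω)·1.000 + ω·0.160 = -0.025
  r: GS value = (7 - (-2.1)·-1.440 - (3)·-0.025) / (7.1) = 0.571;  r ← (1−ω)·1.000 + ω·0.571 = 0.477
Iteration 2:
  p: GS value = (-8 - (-2)·-0.025 - (0.9)·0.477) / (6.9) = -1.229;  p ← (1−ω)·-1.440 + ω·-1.229 = -1.183
  q: GS value = (1 - (-2)·-1.183 - (-3)·0.477) / (7) = 0.009;  q ← (1−ω)·-0.025 + ω·0.009 = 0.016
  r: GS value = (7 - (-2.1)·-1.183 - (3)·0.016) / (7.1) = 0.629;  r ← (1−ω)·0.477 + ω·0.629 = 0.662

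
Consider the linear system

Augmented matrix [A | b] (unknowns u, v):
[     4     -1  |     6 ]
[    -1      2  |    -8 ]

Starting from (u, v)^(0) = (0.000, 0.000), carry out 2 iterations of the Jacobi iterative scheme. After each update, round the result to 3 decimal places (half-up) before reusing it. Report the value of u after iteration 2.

Iteration 1:
  u = (6 - (-1)·0.000) / (4) = 1.500
  v = (-8 - (-1)·0.000) / (2) = -4.000
Iteration 2:
  u = (6 - (-1)·-4.000) / (4) = 0.500
  v = (-8 - (-1)·1.500) / (2) = -3.250

0.500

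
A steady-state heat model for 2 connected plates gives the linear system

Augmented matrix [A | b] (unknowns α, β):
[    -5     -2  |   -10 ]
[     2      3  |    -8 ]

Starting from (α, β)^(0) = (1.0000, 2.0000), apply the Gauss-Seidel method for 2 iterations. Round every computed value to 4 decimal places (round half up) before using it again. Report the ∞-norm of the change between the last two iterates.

2.1867

Iteration 1:
  α = (-10 - (-2)·2.0000) / (-5) = 1.2000
  β = (-8 - (2)·1.2000) / (3) = -3.4667
Iteration 2:
  α = (-10 - (-2)·-3.4667) / (-5) = 3.3867
  β = (-8 - (2)·3.3867) / (3) = -4.9245
Change: (2.1867, -1.4578) → max |·| = 2.1867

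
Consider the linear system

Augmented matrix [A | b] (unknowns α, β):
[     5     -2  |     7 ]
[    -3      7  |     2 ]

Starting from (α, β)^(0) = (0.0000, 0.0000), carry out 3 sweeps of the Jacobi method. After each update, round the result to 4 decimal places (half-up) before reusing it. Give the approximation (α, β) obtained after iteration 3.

(1.7543, 0.9347)

Iteration 1:
  α = (7 - (-2)·0.0000) / (5) = 1.4000
  β = (2 - (-3)·0.0000) / (7) = 0.2857
Iteration 2:
  α = (7 - (-2)·0.2857) / (5) = 1.5143
  β = (2 - (-3)·1.4000) / (7) = 0.8857
Iteration 3:
  α = (7 - (-2)·0.8857) / (5) = 1.7543
  β = (2 - (-3)·1.5143) / (7) = 0.9347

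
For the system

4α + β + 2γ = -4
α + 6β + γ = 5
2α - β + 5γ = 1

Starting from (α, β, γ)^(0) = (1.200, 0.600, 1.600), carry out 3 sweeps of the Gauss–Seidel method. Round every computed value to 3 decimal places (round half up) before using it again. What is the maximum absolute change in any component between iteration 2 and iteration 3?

Iteration 1:
  α = (-4 - (1)·0.600 - (2)·1.600) / (4) = -1.950
  β = (5 - (1)·-1.950 - (1)·1.600) / (6) = 0.892
  γ = (1 - (2)·-1.950 - (-1)·0.892) / (5) = 1.158
Iteration 2:
  α = (-4 - (1)·0.892 - (2)·1.158) / (4) = -1.802
  β = (5 - (1)·-1.802 - (1)·1.158) / (6) = 0.941
  γ = (1 - (2)·-1.802 - (-1)·0.941) / (5) = 1.109
Iteration 3:
  α = (-4 - (1)·0.941 - (2)·1.109) / (4) = -1.790
  β = (5 - (1)·-1.790 - (1)·1.109) / (6) = 0.947
  γ = (1 - (2)·-1.790 - (-1)·0.947) / (5) = 1.105
Change: (0.012, 0.006, -0.004) → max |·| = 0.012

0.012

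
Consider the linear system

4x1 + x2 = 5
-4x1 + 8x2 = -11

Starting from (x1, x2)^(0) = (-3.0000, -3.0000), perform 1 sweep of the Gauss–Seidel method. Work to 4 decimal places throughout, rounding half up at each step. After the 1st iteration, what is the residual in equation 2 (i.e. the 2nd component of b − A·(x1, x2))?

Iteration 1:
  x1 = (5 - (1)·-3.0000) / (4) = 2.0000
  x2 = (-11 - (-4)·2.0000) / (8) = -0.3750
Residual b − A·x = (-2.6250, 0.0000)

0.0000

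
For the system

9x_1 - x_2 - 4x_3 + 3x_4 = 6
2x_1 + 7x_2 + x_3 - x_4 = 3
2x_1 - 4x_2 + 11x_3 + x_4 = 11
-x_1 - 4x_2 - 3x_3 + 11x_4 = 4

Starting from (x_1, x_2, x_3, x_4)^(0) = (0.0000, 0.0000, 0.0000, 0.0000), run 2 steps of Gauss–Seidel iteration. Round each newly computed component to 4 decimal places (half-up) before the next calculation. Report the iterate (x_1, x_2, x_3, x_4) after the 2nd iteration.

(0.8642, 0.1543, 0.8286, 0.7243)

Iteration 1:
  x_1 = (6 - (-1)·0.0000 - (-4)·0.0000 - (3)·0.0000) / (9) = 0.6667
  x_2 = (3 - (2)·0.6667 - (1)·0.0000 - (-1)·0.0000) / (7) = 0.2381
  x_3 = (11 - (2)·0.6667 - (-4)·0.2381 - (1)·0.0000) / (11) = 0.9654
  x_4 = (4 - (-1)·0.6667 - (-4)·0.2381 - (-3)·0.9654) / (11) = 0.7741
Iteration 2:
  x_1 = (6 - (-1)·0.2381 - (-4)·0.9654 - (3)·0.7741) / (9) = 0.8642
  x_2 = (3 - (2)·0.8642 - (1)·0.9654 - (-1)·0.7741) / (7) = 0.1543
  x_3 = (11 - (2)·0.8642 - (-4)·0.1543 - (1)·0.7741) / (11) = 0.8286
  x_4 = (4 - (-1)·0.8642 - (-4)·0.1543 - (-3)·0.8286) / (11) = 0.7243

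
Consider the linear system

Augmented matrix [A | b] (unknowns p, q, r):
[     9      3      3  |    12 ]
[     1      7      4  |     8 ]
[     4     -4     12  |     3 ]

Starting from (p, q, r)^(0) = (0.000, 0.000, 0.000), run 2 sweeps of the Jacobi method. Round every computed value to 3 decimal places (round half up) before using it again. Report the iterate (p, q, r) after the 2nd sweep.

(0.869, 0.810, 0.187)

Iteration 1:
  p = (12 - (3)·0.000 - (3)·0.000) / (9) = 1.333
  q = (8 - (1)·0.000 - (4)·0.000) / (7) = 1.143
  r = (3 - (4)·0.000 - (-4)·0.000) / (12) = 0.250
Iteration 2:
  p = (12 - (3)·1.143 - (3)·0.250) / (9) = 0.869
  q = (8 - (1)·1.333 - (4)·0.250) / (7) = 0.810
  r = (3 - (4)·1.333 - (-4)·1.143) / (12) = 0.187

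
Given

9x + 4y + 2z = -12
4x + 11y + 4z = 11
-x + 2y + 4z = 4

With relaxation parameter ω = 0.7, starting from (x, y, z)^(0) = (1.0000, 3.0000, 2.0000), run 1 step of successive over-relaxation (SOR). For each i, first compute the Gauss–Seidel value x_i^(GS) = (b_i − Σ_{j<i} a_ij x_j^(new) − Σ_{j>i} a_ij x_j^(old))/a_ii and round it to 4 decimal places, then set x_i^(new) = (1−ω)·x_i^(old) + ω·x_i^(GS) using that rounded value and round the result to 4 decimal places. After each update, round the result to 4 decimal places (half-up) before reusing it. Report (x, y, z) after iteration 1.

(-1.8778, 1.5689, 0.4223)

Iteration 1:
  x: GS value = (-12 - (4)·3.0000 - (2)·2.0000) / (9) = -3.1111;  x ← (1−ω)·1.0000 + ω·-3.1111 = -1.8778
  y: GS value = (11 - (4)·-1.8778 - (4)·2.0000) / (11) = 0.9556;  y ← (1−ω)·3.0000 + ω·0.9556 = 1.5689
  z: GS value = (4 - (-1)·-1.8778 - (2)·1.5689) / (4) = -0.2539;  z ← (1−ω)·2.0000 + ω·-0.2539 = 0.4223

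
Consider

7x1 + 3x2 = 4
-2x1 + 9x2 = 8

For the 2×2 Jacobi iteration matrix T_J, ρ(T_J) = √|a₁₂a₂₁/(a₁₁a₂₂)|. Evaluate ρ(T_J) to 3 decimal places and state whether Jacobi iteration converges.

a₁₂a₂₁/(a₁₁a₂₂) = (3)·(-2) / ((7)·(9)) = -0.095238
ρ = √|-0.095238| = √0.095238 = 0.309
ρ < 1, so Jacobi converges

0.309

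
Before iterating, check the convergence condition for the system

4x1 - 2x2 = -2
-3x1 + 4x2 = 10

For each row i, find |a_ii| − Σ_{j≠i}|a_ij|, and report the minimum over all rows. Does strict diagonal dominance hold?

1

row 1: |4| − (2) = 2
row 2: |4| − (3) = 1
minimum over rows = 1 → strictly diagonally dominant (convergence guaranteed)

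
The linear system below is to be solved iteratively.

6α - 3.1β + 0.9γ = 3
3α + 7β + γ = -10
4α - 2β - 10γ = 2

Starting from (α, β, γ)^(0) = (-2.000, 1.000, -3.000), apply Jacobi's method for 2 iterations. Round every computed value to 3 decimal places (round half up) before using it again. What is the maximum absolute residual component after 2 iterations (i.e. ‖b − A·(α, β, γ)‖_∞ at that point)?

Iteration 1:
  α = (3 - (-3.1)·1.000 - (0.9)·-3.000) / (6) = 1.467
  β = (-10 - (3)·-2.000 - (1)·-3.000) / (7) = -0.143
  γ = (2 - (4)·-2.000 - (-2)·1.000) / (-10) = -1.200
Iteration 2:
  α = (3 - (-3.1)·-0.143 - (0.9)·-1.200) / (6) = 0.606
  β = (-10 - (3)·1.467 - (1)·-1.200) / (7) = -1.886
  γ = (2 - (4)·1.467 - (-2)·-0.143) / (-10) = 0.415
Residual b − A·x = (-6.856, 0.969, -0.046); ∞-norm = 6.856

6.856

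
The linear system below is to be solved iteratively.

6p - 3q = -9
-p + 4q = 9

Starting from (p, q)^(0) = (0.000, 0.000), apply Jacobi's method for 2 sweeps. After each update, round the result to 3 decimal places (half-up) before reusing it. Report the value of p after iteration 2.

-0.375

Iteration 1:
  p = (-9 - (-3)·0.000) / (6) = -1.500
  q = (9 - (-1)·0.000) / (4) = 2.250
Iteration 2:
  p = (-9 - (-3)·2.250) / (6) = -0.375
  q = (9 - (-1)·-1.500) / (4) = 1.875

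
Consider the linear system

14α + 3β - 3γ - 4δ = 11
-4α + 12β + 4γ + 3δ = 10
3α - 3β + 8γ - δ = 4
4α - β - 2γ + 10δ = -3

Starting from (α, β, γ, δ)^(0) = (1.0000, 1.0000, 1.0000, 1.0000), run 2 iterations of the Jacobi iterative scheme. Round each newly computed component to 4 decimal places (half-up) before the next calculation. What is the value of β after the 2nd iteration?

1.0821

Iteration 1:
  α = (11 - (3)·1.0000 - (-3)·1.0000 - (-4)·1.0000) / (14) = 1.0714
  β = (10 - (-4)·1.0000 - (4)·1.0000 - (3)·1.0000) / (12) = 0.5833
  γ = (4 - (3)·1.0000 - (-3)·1.0000 - (-1)·1.0000) / (8) = 0.6250
  δ = (-3 - (4)·1.0000 - (-1)·1.0000 - (-2)·1.0000) / (10) = -0.4000
Iteration 2:
  α = (11 - (3)·0.5833 - (-3)·0.6250 - (-4)·-0.4000) / (14) = 0.6804
  β = (10 - (-4)·1.0714 - (4)·0.6250 - (3)·-0.4000) / (12) = 1.0821
  γ = (4 - (3)·1.0714 - (-3)·0.5833 - (-1)·-0.4000) / (8) = 0.2670
  δ = (-3 - (4)·1.0714 - (-1)·0.5833 - (-2)·0.6250) / (10) = -0.5452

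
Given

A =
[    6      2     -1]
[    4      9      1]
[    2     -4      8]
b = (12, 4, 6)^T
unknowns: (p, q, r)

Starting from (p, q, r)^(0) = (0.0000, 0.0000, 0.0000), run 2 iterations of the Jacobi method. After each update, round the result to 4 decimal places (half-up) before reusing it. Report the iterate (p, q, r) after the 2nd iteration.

Iteration 1:
  p = (12 - (2)·0.0000 - (-1)·0.0000) / (6) = 2.0000
  q = (4 - (4)·0.0000 - (1)·0.0000) / (9) = 0.4444
  r = (6 - (2)·0.0000 - (-4)·0.0000) / (8) = 0.7500
Iteration 2:
  p = (12 - (2)·0.4444 - (-1)·0.7500) / (6) = 1.9769
  q = (4 - (4)·2.0000 - (1)·0.7500) / (9) = -0.5278
  r = (6 - (2)·2.0000 - (-4)·0.4444) / (8) = 0.4722

(1.9769, -0.5278, 0.4722)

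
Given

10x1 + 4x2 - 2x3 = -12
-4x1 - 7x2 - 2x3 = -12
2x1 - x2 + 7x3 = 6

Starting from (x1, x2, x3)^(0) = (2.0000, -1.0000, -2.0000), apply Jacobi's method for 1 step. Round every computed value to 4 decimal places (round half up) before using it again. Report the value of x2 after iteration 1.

Iteration 1:
  x1 = (-12 - (4)·-1.0000 - (-2)·-2.0000) / (10) = -1.2000
  x2 = (-12 - (-4)·2.0000 - (-2)·-2.0000) / (-7) = 1.1429
  x3 = (6 - (2)·2.0000 - (-1)·-1.0000) / (7) = 0.1429

1.1429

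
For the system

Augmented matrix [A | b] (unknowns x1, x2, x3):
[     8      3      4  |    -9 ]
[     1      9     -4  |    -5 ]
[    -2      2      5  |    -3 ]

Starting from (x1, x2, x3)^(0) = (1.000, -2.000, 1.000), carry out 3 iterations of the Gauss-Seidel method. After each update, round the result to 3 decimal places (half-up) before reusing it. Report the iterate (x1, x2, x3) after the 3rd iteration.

Iteration 1:
  x1 = (-9 - (3)·-2.000 - (4)·1.000) / (8) = -0.875
  x2 = (-5 - (1)·-0.875 - (-4)·1.000) / (9) = -0.014
  x3 = (-3 - (-2)·-0.875 - (2)·-0.014) / (5) = -0.944
Iteration 2:
  x1 = (-9 - (3)·-0.014 - (4)·-0.944) / (8) = -0.648
  x2 = (-5 - (1)·-0.648 - (-4)·-0.944) / (9) = -0.903
  x3 = (-3 - (-2)·-0.648 - (2)·-0.903) / (5) = -0.498
Iteration 3:
  x1 = (-9 - (3)·-0.903 - (4)·-0.498) / (8) = -0.537
  x2 = (-5 - (1)·-0.537 - (-4)·-0.498) / (9) = -0.717
  x3 = (-3 - (-2)·-0.537 - (2)·-0.717) / (5) = -0.528

(-0.537, -0.717, -0.528)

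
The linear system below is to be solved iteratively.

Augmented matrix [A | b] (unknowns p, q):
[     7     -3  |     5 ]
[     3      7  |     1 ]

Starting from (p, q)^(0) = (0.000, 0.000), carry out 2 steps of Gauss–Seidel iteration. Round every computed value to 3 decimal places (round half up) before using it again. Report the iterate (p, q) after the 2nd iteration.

Iteration 1:
  p = (5 - (-3)·0.000) / (7) = 0.714
  q = (1 - (3)·0.714) / (7) = -0.163
Iteration 2:
  p = (5 - (-3)·-0.163) / (7) = 0.644
  q = (1 - (3)·0.644) / (7) = -0.133

(0.644, -0.133)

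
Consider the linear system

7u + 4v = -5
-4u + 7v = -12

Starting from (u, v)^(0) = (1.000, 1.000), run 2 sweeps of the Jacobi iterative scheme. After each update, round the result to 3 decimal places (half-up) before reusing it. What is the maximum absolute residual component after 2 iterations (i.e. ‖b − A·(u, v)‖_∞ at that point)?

Iteration 1:
  u = (-5 - (4)·1.000) / (7) = -1.286
  v = (-12 - (-4)·1.000) / (7) = -1.143
Iteration 2:
  u = (-5 - (4)·-1.143) / (7) = -0.061
  v = (-12 - (-4)·-1.286) / (7) = -2.449
Residual b − A·x = (5.223, 4.899); ∞-norm = 5.223

5.223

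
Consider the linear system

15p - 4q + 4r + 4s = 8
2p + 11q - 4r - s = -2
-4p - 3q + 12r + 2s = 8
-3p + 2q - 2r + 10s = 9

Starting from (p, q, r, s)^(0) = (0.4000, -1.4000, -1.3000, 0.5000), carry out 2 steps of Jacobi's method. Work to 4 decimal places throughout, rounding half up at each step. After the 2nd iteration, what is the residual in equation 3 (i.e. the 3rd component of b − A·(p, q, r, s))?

Iteration 1:
  p = (8 - (-4)·-1.4000 - (4)·-1.3000 - (4)·0.5000) / (15) = 0.3733
  q = (-2 - (2)·0.4000 - (-4)·-1.3000 - (-1)·0.5000) / (11) = -0.6818
  r = (8 - (-4)·0.4000 - (-3)·-1.4000 - (2)·0.5000) / (12) = 0.3667
  s = (9 - (-3)·0.4000 - (2)·-1.4000 - (-2)·-1.3000) / (10) = 1.0400
Iteration 2:
  p = (8 - (-4)·-0.6818 - (4)·0.3667 - (4)·1.0400) / (15) = -0.0236
  q = (-2 - (2)·0.3733 - (-4)·0.3667 - (-1)·1.0400) / (11) = -0.0218
  r = (8 - (-4)·0.3733 - (-3)·-0.6818 - (2)·1.0400) / (12) = 0.4473
  s = (9 - (-3)·0.3733 - (2)·-0.6818 - (-2)·0.3667) / (10) = 1.2217
Residual b − A·x = (1.5908, 1.2979, 0.0292, -2.3496)

0.0292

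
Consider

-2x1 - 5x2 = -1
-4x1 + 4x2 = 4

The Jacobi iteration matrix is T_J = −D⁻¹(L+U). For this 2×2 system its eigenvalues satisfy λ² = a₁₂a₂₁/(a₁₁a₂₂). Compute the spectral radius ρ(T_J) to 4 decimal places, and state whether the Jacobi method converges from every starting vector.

1.5811

a₁₂a₂₁/(a₁₁a₂₂) = (-5)·(-4) / ((-2)·(4)) = -2.500000
ρ = √|-2.500000| = √2.500000 = 1.5811
ρ > 1, so Jacobi diverges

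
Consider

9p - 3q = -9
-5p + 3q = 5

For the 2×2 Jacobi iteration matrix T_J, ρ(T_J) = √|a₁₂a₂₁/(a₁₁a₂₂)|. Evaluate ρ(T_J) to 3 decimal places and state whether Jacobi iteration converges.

0.745

a₁₂a₂₁/(a₁₁a₂₂) = (-3)·(-5) / ((9)·(3)) = 0.555556
ρ = √|0.555556| = √0.555556 = 0.745
ρ < 1, so Jacobi converges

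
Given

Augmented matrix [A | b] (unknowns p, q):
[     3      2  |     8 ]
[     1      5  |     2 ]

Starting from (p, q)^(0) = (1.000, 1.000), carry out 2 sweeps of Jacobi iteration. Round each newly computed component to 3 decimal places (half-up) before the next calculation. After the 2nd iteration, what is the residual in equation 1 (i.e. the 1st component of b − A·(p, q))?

Iteration 1:
  p = (8 - (2)·1.000) / (3) = 2.000
  q = (2 - (1)·1.000) / (5) = 0.200
Iteration 2:
  p = (8 - (2)·0.200) / (3) = 2.533
  q = (2 - (1)·2.000) / (5) = 0.000
Residual b − A·x = (0.401, -0.533)

0.401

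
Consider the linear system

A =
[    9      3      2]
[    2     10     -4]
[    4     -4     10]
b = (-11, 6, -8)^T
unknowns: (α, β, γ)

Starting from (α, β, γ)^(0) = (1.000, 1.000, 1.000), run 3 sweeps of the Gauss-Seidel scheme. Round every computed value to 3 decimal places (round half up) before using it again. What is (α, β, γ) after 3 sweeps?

(-1.682, 1.082, 0.306)

Iteration 1:
  α = (-11 - (3)·1.000 - (2)·1.000) / (9) = -1.778
  β = (6 - (2)·-1.778 - (-4)·1.000) / (10) = 1.356
  γ = (-8 - (4)·-1.778 - (-4)·1.356) / (10) = 0.454
Iteration 2:
  α = (-11 - (3)·1.356 - (2)·0.454) / (9) = -1.775
  β = (6 - (2)·-1.775 - (-4)·0.454) / (10) = 1.137
  γ = (-8 - (4)·-1.775 - (-4)·1.137) / (10) = 0.365
Iteration 3:
  α = (-11 - (3)·1.137 - (2)·0.365) / (9) = -1.682
  β = (6 - (2)·-1.682 - (-4)·0.365) / (10) = 1.082
  γ = (-8 - (4)·-1.682 - (-4)·1.082) / (10) = 0.306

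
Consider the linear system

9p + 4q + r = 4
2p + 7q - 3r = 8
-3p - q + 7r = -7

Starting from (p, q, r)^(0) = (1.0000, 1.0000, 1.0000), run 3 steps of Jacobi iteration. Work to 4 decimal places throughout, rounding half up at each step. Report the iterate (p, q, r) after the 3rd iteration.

(0.1000, 0.7953, -0.8925)

Iteration 1:
  p = (4 - (4)·1.0000 - (1)·1.0000) / (9) = -0.1111
  q = (8 - (2)·1.0000 - (-3)·1.0000) / (7) = 1.2857
  r = (-7 - (-3)·1.0000 - (-1)·1.0000) / (7) = -0.4286
Iteration 2:
  p = (4 - (4)·1.2857 - (1)·-0.4286) / (9) = -0.0794
  q = (8 - (2)·-0.1111 - (-3)·-0.4286) / (7) = 0.9909
  r = (-7 - (-3)·-0.1111 - (-1)·1.2857) / (7) = -0.8639
Iteration 3:
  p = (4 - (4)·0.9909 - (1)·-0.8639) / (9) = 0.1000
  q = (8 - (2)·-0.0794 - (-3)·-0.8639) / (7) = 0.7953
  r = (-7 - (-3)·-0.0794 - (-1)·0.9909) / (7) = -0.8925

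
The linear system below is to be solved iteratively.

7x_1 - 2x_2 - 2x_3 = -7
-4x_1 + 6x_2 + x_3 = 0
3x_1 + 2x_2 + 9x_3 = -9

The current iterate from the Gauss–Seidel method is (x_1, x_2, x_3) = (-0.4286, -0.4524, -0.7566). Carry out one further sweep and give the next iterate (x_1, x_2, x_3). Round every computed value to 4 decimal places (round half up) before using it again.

One sweep:
  x_1 = (-7 - (-2)·-0.4524 - (-2)·-0.7566) / (7) = -1.3454
  x_2 = (0 - (-4)·-1.3454 - (1)·-0.7566) / (6) = -0.7708
  x_3 = (-9 - (3)·-1.3454 - (2)·-0.7708) / (9) = -0.3802

(-1.3454, -0.7708, -0.3802)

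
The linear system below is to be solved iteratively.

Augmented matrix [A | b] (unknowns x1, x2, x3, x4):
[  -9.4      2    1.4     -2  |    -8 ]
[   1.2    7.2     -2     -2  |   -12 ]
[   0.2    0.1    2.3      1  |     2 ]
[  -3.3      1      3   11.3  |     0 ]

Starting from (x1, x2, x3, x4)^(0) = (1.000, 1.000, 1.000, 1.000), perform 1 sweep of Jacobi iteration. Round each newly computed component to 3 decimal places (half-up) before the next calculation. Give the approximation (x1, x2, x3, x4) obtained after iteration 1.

Iteration 1:
  x1 = (-8 - (2)·1.000 - (1.4)·1.000 - (-2)·1.000) / (-9.4) = 1.000
  x2 = (-12 - (1.2)·1.000 - (-2)·1.000 - (-2)·1.000) / (7.2) = -1.278
  x3 = (2 - (0.2)·1.000 - (0.1)·1.000 - (1)·1.000) / (2.3) = 0.304
  x4 = (0 - (-3.3)·1.000 - (1)·1.000 - (3)·1.000) / (11.3) = -0.062

(1.000, -1.278, 0.304, -0.062)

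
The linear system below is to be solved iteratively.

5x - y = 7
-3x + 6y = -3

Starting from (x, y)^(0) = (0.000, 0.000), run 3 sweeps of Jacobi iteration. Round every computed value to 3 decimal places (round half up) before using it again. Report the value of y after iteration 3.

Iteration 1:
  x = (7 - (-1)·0.000) / (5) = 1.400
  y = (-3 - (-3)·0.000) / (6) = -0.500
Iteration 2:
  x = (7 - (-1)·-0.500) / (5) = 1.300
  y = (-3 - (-3)·1.400) / (6) = 0.200
Iteration 3:
  x = (7 - (-1)·0.200) / (5) = 1.440
  y = (-3 - (-3)·1.300) / (6) = 0.150

0.150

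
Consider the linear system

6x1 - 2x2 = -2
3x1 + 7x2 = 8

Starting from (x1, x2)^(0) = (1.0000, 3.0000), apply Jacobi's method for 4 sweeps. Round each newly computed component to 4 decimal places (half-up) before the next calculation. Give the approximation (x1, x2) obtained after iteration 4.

Iteration 1:
  x1 = (-2 - (-2)·3.0000) / (6) = 0.6667
  x2 = (8 - (3)·1.0000) / (7) = 0.7143
Iteration 2:
  x1 = (-2 - (-2)·0.7143) / (6) = -0.0952
  x2 = (8 - (3)·0.6667) / (7) = 0.8571
Iteration 3:
  x1 = (-2 - (-2)·0.8571) / (6) = -0.0476
  x2 = (8 - (3)·-0.0952) / (7) = 1.1837
Iteration 4:
  x1 = (-2 - (-2)·1.1837) / (6) = 0.0612
  x2 = (8 - (3)·-0.0476) / (7) = 1.1633

(0.0612, 1.1633)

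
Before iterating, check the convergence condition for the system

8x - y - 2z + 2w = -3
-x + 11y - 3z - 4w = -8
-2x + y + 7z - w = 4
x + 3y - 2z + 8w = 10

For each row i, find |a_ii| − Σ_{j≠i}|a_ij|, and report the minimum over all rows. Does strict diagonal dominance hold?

row 1: |8| − (1+2+2) = 3
row 2: |11| − (1+3+4) = 3
row 3: |7| − (2+1+1) = 3
row 4: |8| − (1+3+2) = 2
minimum over rows = 2 → strictly diagonally dominant (convergence guaranteed)

2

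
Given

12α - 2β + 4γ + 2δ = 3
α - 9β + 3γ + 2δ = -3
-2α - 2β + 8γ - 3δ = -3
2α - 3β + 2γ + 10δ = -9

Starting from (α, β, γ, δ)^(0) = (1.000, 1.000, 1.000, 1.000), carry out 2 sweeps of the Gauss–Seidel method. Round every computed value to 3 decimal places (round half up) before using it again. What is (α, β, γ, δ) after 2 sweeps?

Iteration 1:
  α = (3 - (-2)·1.000 - (4)·1.000 - (2)·1.000) / (12) = -0.083
  β = (-3 - (1)·-0.083 - (3)·1.000 - (2)·1.000) / (-9) = 0.880
  γ = (-3 - (-2)·-0.083 - (-2)·0.880 - (-3)·1.000) / (8) = 0.199
  δ = (-9 - (2)·-0.083 - (-3)·0.880 - (2)·0.199) / (10) = -0.659
Iteration 2:
  α = (3 - (-2)·0.880 - (4)·0.199 - (2)·-0.659) / (12) = 0.440
  β = (-3 - (1)·0.440 - (3)·0.199 - (2)·-0.659) / (-9) = 0.302
  γ = (-3 - (-2)·0.440 - (-2)·0.302 - (-3)·-0.659) / (8) = -0.437
  δ = (-9 - (2)·0.440 - (-3)·0.302 - (2)·-0.437) / (10) = -0.810

(0.440, 0.302, -0.437, -0.810)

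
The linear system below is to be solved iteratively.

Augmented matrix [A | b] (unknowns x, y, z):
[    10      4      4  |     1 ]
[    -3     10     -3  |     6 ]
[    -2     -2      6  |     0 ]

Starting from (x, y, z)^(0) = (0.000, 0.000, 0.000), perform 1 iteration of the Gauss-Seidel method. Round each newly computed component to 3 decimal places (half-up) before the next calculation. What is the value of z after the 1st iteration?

Iteration 1:
  x = (1 - (4)·0.000 - (4)·0.000) / (10) = 0.100
  y = (6 - (-3)·0.100 - (-3)·0.000) / (10) = 0.630
  z = (0 - (-2)·0.100 - (-2)·0.630) / (6) = 0.243

0.243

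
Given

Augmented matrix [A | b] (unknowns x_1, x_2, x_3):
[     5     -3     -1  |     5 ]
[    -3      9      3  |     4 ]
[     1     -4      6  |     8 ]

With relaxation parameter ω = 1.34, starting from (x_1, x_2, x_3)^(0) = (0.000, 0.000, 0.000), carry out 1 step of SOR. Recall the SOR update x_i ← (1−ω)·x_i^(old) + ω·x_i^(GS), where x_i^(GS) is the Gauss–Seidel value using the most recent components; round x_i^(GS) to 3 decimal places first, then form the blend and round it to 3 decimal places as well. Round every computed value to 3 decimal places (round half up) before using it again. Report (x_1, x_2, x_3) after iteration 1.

(1.340, 1.194, 2.554)

Iteration 1:
  x_1: GS value = (5 - (-3)·0.000 - (-1)·0.000) / (5) = 1.000;  x_1 ← (1−ω)·0.000 + ω·1.000 = 1.340
  x_2: GS value = (4 - (-3)·1.340 - (3)·0.000) / (9) = 0.891;  x_2 ← (1−ω)·0.000 + ω·0.891 = 1.194
  x_3: GS value = (8 - (1)·1.340 - (-4)·1.194) / (6) = 1.906;  x_3 ← (1−ω)·0.000 + ω·1.906 = 2.554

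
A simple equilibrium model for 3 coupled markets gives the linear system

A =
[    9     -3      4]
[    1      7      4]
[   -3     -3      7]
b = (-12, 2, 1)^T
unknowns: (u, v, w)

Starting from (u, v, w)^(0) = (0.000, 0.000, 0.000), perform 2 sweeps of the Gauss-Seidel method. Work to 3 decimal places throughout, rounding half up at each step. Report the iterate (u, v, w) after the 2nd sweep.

Iteration 1:
  u = (-12 - (-3)·0.000 - (4)·0.000) / (9) = -1.333
  v = (2 - (1)·-1.333 - (4)·0.000) / (7) = 0.476
  w = (1 - (-3)·-1.333 - (-3)·0.476) / (7) = -0.224
Iteration 2:
  u = (-12 - (-3)·0.476 - (4)·-0.224) / (9) = -1.075
  v = (2 - (1)·-1.075 - (4)·-0.224) / (7) = 0.567
  w = (1 - (-3)·-1.075 - (-3)·0.567) / (7) = -0.075

(-1.075, 0.567, -0.075)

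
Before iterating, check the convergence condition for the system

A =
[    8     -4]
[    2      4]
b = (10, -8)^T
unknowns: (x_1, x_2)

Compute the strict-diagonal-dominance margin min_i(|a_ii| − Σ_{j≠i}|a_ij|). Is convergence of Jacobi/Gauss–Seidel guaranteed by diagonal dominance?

2

row 1: |8| − (4) = 4
row 2: |4| − (2) = 2
minimum over rows = 2 → strictly diagonally dominant (convergence guaranteed)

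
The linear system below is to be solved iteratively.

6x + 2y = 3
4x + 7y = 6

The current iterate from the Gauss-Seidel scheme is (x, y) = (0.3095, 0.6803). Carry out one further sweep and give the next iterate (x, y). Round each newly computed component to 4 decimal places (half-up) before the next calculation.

One sweep:
  x = (3 - (2)·0.6803) / (6) = 0.2732
  y = (6 - (4)·0.2732) / (7) = 0.7010

(0.2732, 0.7010)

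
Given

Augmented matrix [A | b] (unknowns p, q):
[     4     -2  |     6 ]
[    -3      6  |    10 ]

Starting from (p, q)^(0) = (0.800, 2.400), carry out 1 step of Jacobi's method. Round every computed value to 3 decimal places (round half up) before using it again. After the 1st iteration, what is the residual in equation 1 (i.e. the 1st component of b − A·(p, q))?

Iteration 1:
  p = (6 - (-2)·2.400) / (4) = 2.700
  q = (10 - (-3)·0.800) / (6) = 2.067
Residual b − A·x = (-0.666, 5.698)

-0.666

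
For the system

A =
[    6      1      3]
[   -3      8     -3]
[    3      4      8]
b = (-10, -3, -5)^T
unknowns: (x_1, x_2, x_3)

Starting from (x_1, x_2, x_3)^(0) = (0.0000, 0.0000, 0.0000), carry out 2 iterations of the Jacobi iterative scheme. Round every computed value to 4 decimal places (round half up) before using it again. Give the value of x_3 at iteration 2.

0.1875

Iteration 1:
  x_1 = (-10 - (1)·0.0000 - (3)·0.0000) / (6) = -1.6667
  x_2 = (-3 - (-3)·0.0000 - (-3)·0.0000) / (8) = -0.3750
  x_3 = (-5 - (3)·0.0000 - (4)·0.0000) / (8) = -0.6250
Iteration 2:
  x_1 = (-10 - (1)·-0.3750 - (3)·-0.6250) / (6) = -1.2917
  x_2 = (-3 - (-3)·-1.6667 - (-3)·-0.6250) / (8) = -1.2344
  x_3 = (-5 - (3)·-1.6667 - (4)·-0.3750) / (8) = 0.1875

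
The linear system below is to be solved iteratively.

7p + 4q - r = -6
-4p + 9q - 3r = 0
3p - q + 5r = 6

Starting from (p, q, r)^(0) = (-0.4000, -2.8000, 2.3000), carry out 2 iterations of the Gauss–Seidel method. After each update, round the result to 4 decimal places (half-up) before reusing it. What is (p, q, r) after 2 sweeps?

Iteration 1:
  p = (-6 - (4)·-2.8000 - (-1)·2.3000) / (7) = 1.0714
  q = (0 - (-4)·1.0714 - (-3)·2.3000) / (9) = 1.2428
  r = (6 - (3)·1.0714 - (-1)·1.2428) / (5) = 0.8057
Iteration 2:
  p = (-6 - (4)·1.2428 - (-1)·0.8057) / (7) = -1.4522
  q = (0 - (-4)·-1.4522 - (-3)·0.8057) / (9) = -0.3769
  r = (6 - (3)·-1.4522 - (-1)·-0.3769) / (5) = 1.9959

(-1.4522, -0.3769, 1.9959)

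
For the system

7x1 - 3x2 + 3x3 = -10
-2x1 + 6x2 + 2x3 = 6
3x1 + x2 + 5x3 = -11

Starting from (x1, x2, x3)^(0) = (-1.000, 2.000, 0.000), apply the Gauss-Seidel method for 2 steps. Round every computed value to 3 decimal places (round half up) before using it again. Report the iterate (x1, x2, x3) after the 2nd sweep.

(-0.216, 1.601, -2.391)

Iteration 1:
  x1 = (-10 - (-3)·2.000 - (3)·0.000) / (7) = -0.571
  x2 = (6 - (-2)·-0.571 - (2)·0.000) / (6) = 0.810
  x3 = (-11 - (3)·-0.571 - (1)·0.810) / (5) = -2.019
Iteration 2:
  x1 = (-10 - (-3)·0.810 - (3)·-2.019) / (7) = -0.216
  x2 = (6 - (-2)·-0.216 - (2)·-2.019) / (6) = 1.601
  x3 = (-11 - (3)·-0.216 - (1)·1.601) / (5) = -2.391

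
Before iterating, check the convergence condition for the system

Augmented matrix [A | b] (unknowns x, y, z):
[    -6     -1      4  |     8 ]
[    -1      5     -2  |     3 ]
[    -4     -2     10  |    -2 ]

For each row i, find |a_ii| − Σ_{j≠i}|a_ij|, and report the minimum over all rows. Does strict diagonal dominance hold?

row 1: |-6| − (1+4) = 1
row 2: |5| − (1+2) = 2
row 3: |10| − (4+2) = 4
minimum over rows = 1 → strictly diagonally dominant (convergence guaranteed)

1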